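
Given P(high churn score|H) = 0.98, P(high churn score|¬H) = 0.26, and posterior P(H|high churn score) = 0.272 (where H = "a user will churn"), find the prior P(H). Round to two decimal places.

P(H) = 0.09

In odds form, posterior odds = prior odds × likelihood ratio, so prior odds = posterior odds ÷ LR.
Posterior odds = 0.272/(1−0.272) = 0.3736. LR = 0.98/0.26 = 3.7692.
Prior odds = 0.3736/3.7692 = 0.0991, so P(H) = 0.0991/(1+0.0991) ≈ 0.09.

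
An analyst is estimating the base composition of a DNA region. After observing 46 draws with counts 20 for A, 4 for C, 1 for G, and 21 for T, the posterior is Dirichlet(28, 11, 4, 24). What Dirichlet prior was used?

For a Dirichlet(α) prior with multinomial counts c, the posterior is Dirichlet(α + c) componentwise.
Subtract each count from the matching posterior parameter: 28−20=8, 11−4=7, 4−1=3, 24−21=3.

Dirichlet(8, 7, 3, 3)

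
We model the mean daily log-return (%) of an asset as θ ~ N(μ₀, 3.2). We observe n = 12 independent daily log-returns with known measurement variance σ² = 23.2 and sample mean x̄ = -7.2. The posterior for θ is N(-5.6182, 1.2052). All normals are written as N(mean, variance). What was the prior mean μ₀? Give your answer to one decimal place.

The posterior mean is a precision-weighted average: μ_n = (τ₀μ₀ + τ_data·x̄)/(τ₀+τ_data), with τ₀=1/σ₀² and τ_data=n/σ².
Here τ₀ = 1/3.2 = 0.312500 and τ_data = 12/23.2 = 0.517241, so τ_n = 0.829741.
Rearranging for μ₀: μ₀ = (μ_n·τ_n − τ_data·x̄)/τ₀ = (-5.6182·0.829741 − 0.517241·-7.2) / 0.312500 = -0.937516/0.312500 ≈ -3.0.

μ₀ = -3.0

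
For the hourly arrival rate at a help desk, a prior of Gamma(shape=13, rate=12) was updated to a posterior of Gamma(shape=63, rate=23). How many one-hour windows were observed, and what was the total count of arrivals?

n = 11 one-hour windows with total 50 arrivals

Gamma–Poisson conjugacy: posterior shape = α + Σxᵢ, posterior rate = β + n.
Matching: Σxᵢ = 63 − 13 = 50 and n = 23 − 12 = 11.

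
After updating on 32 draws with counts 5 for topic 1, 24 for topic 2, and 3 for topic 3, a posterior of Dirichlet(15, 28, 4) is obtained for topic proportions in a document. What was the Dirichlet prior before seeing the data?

Dirichlet(10, 4, 1)

For a Dirichlet(α) prior with multinomial counts c, the posterior is Dirichlet(α + c) componentwise.
Subtract each count from the matching posterior parameter: 15−5=10, 28−24=4, 4−3=1.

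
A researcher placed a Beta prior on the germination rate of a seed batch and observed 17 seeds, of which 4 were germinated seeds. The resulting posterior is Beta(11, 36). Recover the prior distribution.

Beta(7, 23)

Beta is conjugate to the binomial likelihood: posterior = Beta(a+s, b+f).
Subtract the data counts: 11−4=7, 36−13=23.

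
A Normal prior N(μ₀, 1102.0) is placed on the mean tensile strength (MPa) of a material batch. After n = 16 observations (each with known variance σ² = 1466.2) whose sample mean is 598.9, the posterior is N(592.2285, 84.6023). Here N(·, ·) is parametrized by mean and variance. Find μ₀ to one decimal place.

μ₀ = 512.0

With known observation variance, the Normal–Normal posterior has precision τ_n = τ₀ + n/σ² and mean μ_n = (τ₀μ₀ + (n/σ²)x̄)/τ_n.
Here τ₀ = 1/1102.0 = 0.000907 and τ_data = 16/1466.2 = 0.010913, so τ_n = 0.011820.
Rearranging for μ₀: μ₀ = (μ_n·τ_n − τ_data·x̄)/τ₀ = (592.2285·0.011820 − 0.010913·598.9) / 0.000907 = 0.464345/0.000907 ≈ 512.0.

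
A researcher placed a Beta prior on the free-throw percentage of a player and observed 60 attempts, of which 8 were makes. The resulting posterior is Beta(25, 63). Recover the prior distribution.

Under Beta–binomial conjugacy the posterior parameters are (a+s, b+f).
Subtract the data counts: 25−8=17, 63−52=11.

Beta(17, 11)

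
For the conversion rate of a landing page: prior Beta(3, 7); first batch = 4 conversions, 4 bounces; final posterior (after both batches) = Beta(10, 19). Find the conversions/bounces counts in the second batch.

3 conversions and 8 bounces

Sequential conjugate updates are equivalent to a single update on the pooled data, so total successes = posterior α − prior α and total failures = posterior β − prior β.
Total across both batches: 10−3=7 conversions, 19−7=12 bounces.
Subtract the first batch: 7−4=3 conversions and 12−4=8 bounces.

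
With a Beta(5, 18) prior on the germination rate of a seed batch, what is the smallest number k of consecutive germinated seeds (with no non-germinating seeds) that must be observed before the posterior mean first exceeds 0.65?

k = 29

After k germinated seeds and 0 non-germinating seeds the posterior is Beta(5+k, 18), with mean (5+k)/(5+18+k).
Set (5+k)/(23+k) > 0.65 and solve: k > (0.65·23 − 5)/(1 − 0.65) = 28.429.
The smallest integer exceeding 28.429 is 29, and checking k=29: (34)/(52) = 0.6538 > 0.65.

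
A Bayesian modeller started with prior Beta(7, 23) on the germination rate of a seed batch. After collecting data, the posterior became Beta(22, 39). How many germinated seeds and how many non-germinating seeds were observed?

A Beta(α, β) prior with s successes and f failures in binomial data gives a Beta(α+s, β+f) posterior.
So s = 22 − 7 = 15 and f = 39 − 23 = 16.

15 germinated seeds and 16 non-germinating seeds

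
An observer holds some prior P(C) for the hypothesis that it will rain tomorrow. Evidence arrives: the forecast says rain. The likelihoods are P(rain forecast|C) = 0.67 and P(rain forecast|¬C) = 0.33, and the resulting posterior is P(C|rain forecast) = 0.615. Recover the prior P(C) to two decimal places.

P(C) = 0.44

In odds form, posterior odds = prior odds × likelihood ratio, so prior odds = posterior odds ÷ LR.
Posterior odds = 0.615/(1−0.615) = 1.5974. LR = 0.67/0.33 = 2.0303.
Prior odds = 1.5974/2.0303 = 0.7868, so P(C) = 0.7868/(1+0.7868) ≈ 0.44.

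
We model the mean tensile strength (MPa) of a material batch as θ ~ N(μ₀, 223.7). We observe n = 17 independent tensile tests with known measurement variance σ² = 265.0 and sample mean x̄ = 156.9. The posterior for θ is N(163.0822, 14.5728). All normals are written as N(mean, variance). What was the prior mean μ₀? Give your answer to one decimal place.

With known observation variance, the Normal–Normal posterior has precision τ_n = τ₀ + n/σ² and mean μ_n = (τ₀μ₀ + (n/σ²)x̄)/τ_n.
Here τ₀ = 1/223.7 = 0.004470 and τ_data = 17/265.0 = 0.064151, so τ_n = 0.068621.
Rearranging for μ₀: μ₀ = (μ_n·τ_n − τ_data·x̄)/τ₀ = (163.0822·0.068621 − 0.064151·156.9) / 0.004470 = 1.125572/0.004470 ≈ 251.8.

μ₀ = 251.8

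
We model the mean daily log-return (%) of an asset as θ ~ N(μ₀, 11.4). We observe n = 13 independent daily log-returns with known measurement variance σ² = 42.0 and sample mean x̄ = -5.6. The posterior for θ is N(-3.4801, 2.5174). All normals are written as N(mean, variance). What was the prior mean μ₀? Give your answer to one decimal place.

With known observation variance, the Normal–Normal posterior has precision τ_n = τ₀ + n/σ² and mean μ_n = (τ₀μ₀ + (n/σ²)x̄)/τ_n.
Here τ₀ = 1/11.4 = 0.087719 and τ_data = 13/42.0 = 0.309524, so τ_n = 0.397243.
Rearranging for μ₀: μ₀ = (μ_n·τ_n − τ_data·x̄)/τ₀ = (-3.4801·0.397243 − 0.309524·-5.6) / 0.087719 = 0.350889/0.087719 ≈ 4.0.

μ₀ = 4.0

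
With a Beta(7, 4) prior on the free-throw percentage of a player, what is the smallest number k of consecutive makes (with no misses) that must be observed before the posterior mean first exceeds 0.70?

k = 3

After k makes and 0 misses the posterior is Beta(7+k, 4), with mean (7+k)/(7+4+k).
Set (7+k)/(11+k) > 0.70 and solve: k > (0.70·11 − 7)/(1 − 0.70) = 2.333.
The smallest integer exceeding 2.333 is 3.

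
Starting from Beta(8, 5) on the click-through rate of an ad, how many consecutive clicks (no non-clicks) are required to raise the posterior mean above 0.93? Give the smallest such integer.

k = 59

After k clicks and 0 non-clicks the posterior is Beta(8+k, 5), with mean (8+k)/(8+5+k).
Set (8+k)/(13+k) > 0.93 and solve: k > (0.93·13 − 8)/(1 − 0.93) = 58.429.
The smallest integer exceeding 58.429 is 59, and checking k=59: (67)/(72) = 0.9306 > 0.93.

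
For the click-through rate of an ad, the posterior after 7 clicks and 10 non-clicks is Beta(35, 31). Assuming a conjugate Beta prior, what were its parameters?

Beta is conjugate to the binomial likelihood: posterior = Beta(a+s, b+f).
Subtract the data counts: 35−7=28, 31−10=21.

Beta(28, 21)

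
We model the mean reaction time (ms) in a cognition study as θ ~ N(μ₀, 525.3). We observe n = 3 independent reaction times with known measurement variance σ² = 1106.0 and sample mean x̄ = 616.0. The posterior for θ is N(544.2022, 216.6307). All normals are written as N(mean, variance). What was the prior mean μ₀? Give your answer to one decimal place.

μ₀ = 441.9

The posterior mean is a precision-weighted average: μ_n = (τ₀μ₀ + τ_data·x̄)/(τ₀+τ_data), with τ₀=1/σ₀² and τ_data=n/σ².
Here τ₀ = 1/525.3 = 0.001904 and τ_data = 3/1106.0 = 0.002712, so τ_n = 0.004616.
Rearranging for μ₀: μ₀ = (μ_n·τ_n − τ_data·x̄)/τ₀ = (544.2022·0.004616 − 0.002712·616.0) / 0.001904 = 0.841445/0.001904 ≈ 441.9.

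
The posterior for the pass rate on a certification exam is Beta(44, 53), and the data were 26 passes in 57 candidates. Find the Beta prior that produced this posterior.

Beta(18, 22)

Beta is conjugate to the binomial likelihood: posterior = Beta(α+s, β+f).
So α = 44 − 26 = 18 and β = 53 − 31 = 22.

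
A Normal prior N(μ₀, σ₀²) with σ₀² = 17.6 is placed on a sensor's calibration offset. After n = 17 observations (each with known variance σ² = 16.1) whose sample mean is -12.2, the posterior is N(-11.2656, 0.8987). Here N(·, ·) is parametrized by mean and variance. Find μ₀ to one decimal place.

The posterior mean is a precision-weighted average: μ_n = (τ₀μ₀ + τ_data·x̄)/(τ₀+τ_data), with τ₀=1/σ₀² and τ_data=n/σ².
Here τ₀ = 1/17.6 = 0.056818 and τ_data = 17/16.1 = 1.055901, so τ_n = 1.112719.
Rearranging for μ₀: μ₀ = (μ_n·τ_n − τ_data·x̄)/τ₀ = (-11.2656·1.112719 − 1.055901·-12.2) / 0.056818 = 0.346545/0.056818 ≈ 6.1.

μ₀ = 6.1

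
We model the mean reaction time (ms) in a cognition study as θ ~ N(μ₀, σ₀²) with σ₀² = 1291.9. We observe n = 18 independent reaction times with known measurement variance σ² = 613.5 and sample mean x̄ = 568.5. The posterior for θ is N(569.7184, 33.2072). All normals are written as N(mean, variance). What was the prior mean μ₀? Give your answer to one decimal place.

μ₀ = 615.9

With known observation variance, the Normal–Normal posterior has precision τ_n = τ₀ + n/σ² and mean μ_n = (τ₀μ₀ + (n/σ²)x̄)/τ_n.
Here τ₀ = 1/1291.9 = 0.000774 and τ_data = 18/613.5 = 0.029340, so τ_n = 0.030114.
Rearranging for μ₀: μ₀ = (μ_n·τ_n − τ_data·x̄)/τ₀ = (569.7184·0.030114 − 0.029340·568.5) / 0.000774 = 0.476710/0.000774 ≈ 615.9.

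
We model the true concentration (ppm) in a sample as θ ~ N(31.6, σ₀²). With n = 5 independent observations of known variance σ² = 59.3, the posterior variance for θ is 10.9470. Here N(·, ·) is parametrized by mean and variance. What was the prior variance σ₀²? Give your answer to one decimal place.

σ₀² = 142.2

Posterior precision equals prior precision plus data precision: 1/σ_n² = 1/σ₀² + n/σ².
So 1/σ₀² = 1/10.9470 − 5/59.3 = 0.091349 − 0.084317 = 0.007032.
Hence σ₀² = 1/0.007032 ≈ 142.2.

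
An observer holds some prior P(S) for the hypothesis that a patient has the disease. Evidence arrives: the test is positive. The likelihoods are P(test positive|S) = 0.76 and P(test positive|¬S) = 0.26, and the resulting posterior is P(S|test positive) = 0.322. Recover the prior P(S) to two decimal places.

In odds form, posterior odds = prior odds × likelihood ratio, so prior odds = posterior odds ÷ LR.
Posterior odds = 0.322/(1−0.322) = 0.4749. LR = 0.76/0.26 = 2.9231.
Prior odds = 0.4749/2.9231 = 0.1625, so P(S) = 0.1625/(1+0.1625) ≈ 0.14.

P(S) = 0.14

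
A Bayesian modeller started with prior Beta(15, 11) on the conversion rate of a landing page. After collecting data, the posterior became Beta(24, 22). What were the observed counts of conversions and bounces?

9 conversions and 11 bounces

Under Beta–binomial conjugacy the posterior parameters are (α+s, β+f).
Match parameters: s=24−15=9, f=22−11=11.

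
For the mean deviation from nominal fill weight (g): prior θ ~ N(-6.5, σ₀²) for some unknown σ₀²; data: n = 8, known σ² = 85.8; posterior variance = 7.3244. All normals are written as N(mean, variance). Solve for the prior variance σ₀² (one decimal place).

For the Normal–Normal model with known σ², precisions add: τ_n = τ₀ + n/σ².
So 1/σ₀² = 1/7.3244 − 8/85.8 = 0.136530 − 0.093240 = 0.043290.
Hence σ₀² = 1/0.043290 ≈ 23.1.

σ₀² = 23.1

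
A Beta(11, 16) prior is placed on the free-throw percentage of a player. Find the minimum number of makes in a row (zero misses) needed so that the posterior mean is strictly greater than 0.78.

k = 46

After k makes and 0 misses the posterior is Beta(11+k, 16), with mean (11+k)/(11+16+k).
Set (11+k)/(27+k) > 0.78 and solve: k > (0.78·27 − 11)/(1 − 0.78) = 45.727.
The smallest integer exceeding 45.727 is 46.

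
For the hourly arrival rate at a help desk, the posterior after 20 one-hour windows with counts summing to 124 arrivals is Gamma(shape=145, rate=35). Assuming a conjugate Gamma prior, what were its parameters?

Gamma(shape=21, rate=15)

Gamma–Poisson conjugacy: posterior shape = α + Σxᵢ, posterior rate = β + n.
So α = 145 − 124 = 21 and β = 35 − 20 = 15.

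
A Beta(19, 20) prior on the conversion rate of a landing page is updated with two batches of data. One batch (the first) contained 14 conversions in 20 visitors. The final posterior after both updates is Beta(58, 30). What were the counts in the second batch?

25 conversions and 4 bounces

Because Beta–binomial updating is additive in the counts, the combined data contributed (α_post−α_prior, β_post−β_prior) successes and failures.
Total across both batches: 58−19=39 conversions, 30−20=10 bounces.
Subtract the first batch: 39−14=25 conversions and 10−6=4 bounces.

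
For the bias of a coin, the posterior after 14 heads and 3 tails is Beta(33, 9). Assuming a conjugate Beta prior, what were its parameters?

Under Beta–binomial conjugacy the posterior parameters are (a+s, b+f).
So a = 33 − 14 = 19 and b = 9 − 3 = 6.

Beta(19, 6)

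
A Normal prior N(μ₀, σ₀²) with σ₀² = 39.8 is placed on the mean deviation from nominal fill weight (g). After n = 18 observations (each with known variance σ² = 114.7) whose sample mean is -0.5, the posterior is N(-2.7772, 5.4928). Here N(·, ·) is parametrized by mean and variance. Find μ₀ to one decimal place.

With known observation variance, the Normal–Normal posterior has precision τ_n = τ₀ + n/σ² and mean μ_n = (τ₀μ₀ + (n/σ²)x̄)/τ_n.
Here τ₀ = 1/39.8 = 0.025126 and τ_data = 18/114.7 = 0.156931, so τ_n = 0.182057.
Rearranging for μ₀: μ₀ = (μ_n·τ_n − τ_data·x̄)/τ₀ = (-2.7772·0.182057 − 0.156931·-0.5) / 0.025126 = -0.427143/0.025126 ≈ -17.0.

μ₀ = -17.0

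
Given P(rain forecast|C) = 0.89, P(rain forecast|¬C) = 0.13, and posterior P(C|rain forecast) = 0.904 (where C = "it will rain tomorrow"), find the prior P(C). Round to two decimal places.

Bayes' rule in odds form gives O(C|E) = O(C)·[P(E|C)/P(E|¬C)], hence O(C) = O(C|E)/LR.
Posterior odds = 0.904/(1−0.904) = 9.4167. LR = 0.89/0.13 = 6.8462.
Prior odds = 9.4167/6.8462 = 1.3755, so P(C) = 1.3755/(1+1.3755) ≈ 0.58.

P(C) = 0.58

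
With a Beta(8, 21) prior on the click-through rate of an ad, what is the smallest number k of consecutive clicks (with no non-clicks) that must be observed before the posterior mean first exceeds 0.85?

After k clicks and 0 non-clicks the posterior is Beta(8+k, 21), with mean (8+k)/(8+21+k).
Set (8+k)/(29+k) > 0.85 and solve: k > (0.85·29 − 8)/(1 − 0.85) = 111.000.
The smallest integer exceeding 111.000 is 112.

k = 112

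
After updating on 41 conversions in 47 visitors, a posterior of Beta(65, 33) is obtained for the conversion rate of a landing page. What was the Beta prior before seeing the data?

Under Beta–binomial conjugacy the posterior parameters are (α+s, β+f).
Subtract the data counts: 65−41=24, 33−6=27.

Beta(24, 27)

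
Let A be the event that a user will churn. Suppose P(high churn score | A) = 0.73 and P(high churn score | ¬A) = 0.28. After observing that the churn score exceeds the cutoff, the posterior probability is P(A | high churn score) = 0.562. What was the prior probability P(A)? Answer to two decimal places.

In odds form, posterior odds = prior odds × likelihood ratio, so prior odds = posterior odds ÷ LR.
Posterior odds = 0.562/(1−0.562) = 1.2831. LR = 0.73/0.28 = 2.6071.
Prior odds = 1.2831/2.6071 = 0.4922, so P(A) = 0.4922/(1+0.4922) ≈ 0.33.

P(A) = 0.33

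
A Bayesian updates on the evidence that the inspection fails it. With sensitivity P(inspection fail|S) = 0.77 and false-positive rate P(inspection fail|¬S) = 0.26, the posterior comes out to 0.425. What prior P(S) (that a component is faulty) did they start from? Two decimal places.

P(S) = 0.20

Bayes' rule in odds form gives O(S|E) = O(S)·[P(E|S)/P(E|¬S)], hence O(S) = O(S|E)/LR.
Posterior odds = 0.425/(1−0.425) = 0.7391. LR = 0.77/0.26 = 2.9615.
Prior odds = 0.7391/2.9615 = 0.2496, so P(S) = 0.2496/(1+0.2496) ≈ 0.20.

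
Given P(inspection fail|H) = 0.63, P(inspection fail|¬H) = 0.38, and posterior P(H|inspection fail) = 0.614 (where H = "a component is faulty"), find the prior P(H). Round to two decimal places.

In odds form, posterior odds = prior odds × likelihood ratio, so prior odds = posterior odds ÷ LR.
Posterior odds = 0.614/(1−0.614) = 1.5907. LR = 0.63/0.38 = 1.6579.
Prior odds = 1.5907/1.6579 = 0.9595, so P(H) = 0.9595/(1+0.9595) ≈ 0.49.

P(H) = 0.49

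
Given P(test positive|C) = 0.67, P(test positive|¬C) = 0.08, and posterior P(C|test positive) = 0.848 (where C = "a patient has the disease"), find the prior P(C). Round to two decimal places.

Bayes' rule in odds form gives O(C|E) = O(C)·[P(E|C)/P(E|¬C)], hence O(C) = O(C|E)/LR.
Posterior odds = 0.848/(1−0.848) = 5.5789. LR = 0.67/0.08 = 8.3750.
Prior odds = 5.5789/8.3750 = 0.6661, so P(C) = 0.6661/(1+0.6661) ≈ 0.40.

P(C) = 0.40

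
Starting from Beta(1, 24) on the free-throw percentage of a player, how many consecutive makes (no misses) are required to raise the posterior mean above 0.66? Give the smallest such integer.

After k makes and 0 misses the posterior is Beta(1+k, 24), with mean (1+k)/(1+24+k).
Set (1+k)/(25+k) > 0.66 and solve: k > (0.66·25 − 1)/(1 − 0.66) = 45.588.
The smallest integer exceeding 45.588 is 46.

k = 46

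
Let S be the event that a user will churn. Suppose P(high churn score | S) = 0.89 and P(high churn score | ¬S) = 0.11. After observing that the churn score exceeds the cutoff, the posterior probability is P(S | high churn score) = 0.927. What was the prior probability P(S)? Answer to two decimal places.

P(S) = 0.61

In odds form, posterior odds = prior odds × likelihood ratio, so prior odds = posterior odds ÷ LR.
Posterior odds = 0.927/(1−0.927) = 12.6986. LR = 0.89/0.11 = 8.0909.
Prior odds = 12.6986/8.0909 = 1.5695, so P(S) = 1.5695/(1+1.5695) ≈ 0.61.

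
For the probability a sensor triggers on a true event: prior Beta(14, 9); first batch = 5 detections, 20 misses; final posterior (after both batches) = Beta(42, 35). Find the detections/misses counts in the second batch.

23 detections and 6 misses

Sequential conjugate updates are equivalent to a single update on the pooled data, so total successes = posterior α − prior α and total failures = posterior β − prior β.
Total across both batches: 42−14=28 detections, 35−9=26 misses.
Subtract the first batch: 28−5=23 detections and 26−20=6 misses.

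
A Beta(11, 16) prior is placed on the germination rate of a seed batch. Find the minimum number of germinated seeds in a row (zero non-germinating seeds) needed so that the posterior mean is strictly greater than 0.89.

After k germinated seeds and 0 non-germinating seeds the posterior is Beta(11+k, 16), with mean (11+k)/(11+16+k).
Set (11+k)/(27+k) > 0.89 and solve: k > (0.89·27 − 11)/(1 − 0.89) = 118.455.
The smallest integer exceeding 118.455 is 119, and checking k=119: (130)/(146) = 0.8904 > 0.89.

k = 119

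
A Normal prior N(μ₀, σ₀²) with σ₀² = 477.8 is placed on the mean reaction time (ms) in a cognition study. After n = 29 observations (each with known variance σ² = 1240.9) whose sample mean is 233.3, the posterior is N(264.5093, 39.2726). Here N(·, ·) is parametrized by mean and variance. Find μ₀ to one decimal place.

The posterior mean is a precision-weighted average: μ_n = (τ₀μ₀ + τ_data·x̄)/(τ₀+τ_data), with τ₀=1/σ₀² and τ_data=n/σ².
Here τ₀ = 1/477.8 = 0.002093 and τ_data = 29/1240.9 = 0.023370, so τ_n = 0.025463.
Rearranging for μ₀: μ₀ = (μ_n·τ_n − τ_data·x̄)/τ₀ = (264.5093·0.025463 − 0.023370·233.3) / 0.002093 = 1.282979/0.002093 ≈ 613.0.

μ₀ = 613.0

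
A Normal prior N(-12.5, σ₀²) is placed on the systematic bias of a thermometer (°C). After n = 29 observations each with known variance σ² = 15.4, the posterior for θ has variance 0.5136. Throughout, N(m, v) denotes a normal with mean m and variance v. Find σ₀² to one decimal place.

σ₀² = 15.6

Posterior precision equals prior precision plus data precision: 1/σ_n² = 1/σ₀² + n/σ².
So 1/σ₀² = 1/0.5136 − 29/15.4 = 1.947040 − 1.883117 = 0.063923.
Hence σ₀² = 1/0.063923 ≈ 15.6.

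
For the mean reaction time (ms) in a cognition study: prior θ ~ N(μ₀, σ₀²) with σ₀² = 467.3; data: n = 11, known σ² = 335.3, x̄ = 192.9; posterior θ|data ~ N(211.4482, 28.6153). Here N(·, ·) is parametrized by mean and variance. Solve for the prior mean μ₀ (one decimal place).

With known observation variance, the Normal–Normal posterior has precision τ_n = τ₀ + n/σ² and mean μ_n = (τ₀μ₀ + (n/σ²)x̄)/τ_n.
Here τ₀ = 1/467.3 = 0.002140 and τ_data = 11/335.3 = 0.032806, so τ_n = 0.034946.
Rearranging for μ₀: μ₀ = (μ_n·τ_n − τ_data·x̄)/τ₀ = (211.4482·0.034946 − 0.032806·192.9) / 0.002140 = 1.060991/0.002140 ≈ 495.8.

μ₀ = 495.8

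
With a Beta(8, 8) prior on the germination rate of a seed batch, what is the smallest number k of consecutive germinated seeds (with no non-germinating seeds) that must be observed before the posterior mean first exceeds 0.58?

After k germinated seeds and 0 non-germinating seeds the posterior is Beta(8+k, 8), with mean (8+k)/(8+8+k).
Set (8+k)/(16+k) > 0.58 and solve: k > (0.58·16 − 8)/(1 − 0.58) = 3.048.
The smallest integer exceeding 3.048 is 4.

k = 4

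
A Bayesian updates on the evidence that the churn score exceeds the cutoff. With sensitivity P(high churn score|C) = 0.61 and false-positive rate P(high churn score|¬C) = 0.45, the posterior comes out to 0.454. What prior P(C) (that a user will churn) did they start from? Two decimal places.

Bayes' rule in odds form gives O(C|E) = O(C)·[P(E|C)/P(E|¬C)], hence O(C) = O(C|E)/LR.
Posterior odds = 0.454/(1−0.454) = 0.8315. LR = 0.61/0.45 = 1.3556.
Prior odds = 0.8315/1.3556 = 0.6134, so P(C) = 0.6134/(1+0.6134) ≈ 0.38.

P(C) = 0.38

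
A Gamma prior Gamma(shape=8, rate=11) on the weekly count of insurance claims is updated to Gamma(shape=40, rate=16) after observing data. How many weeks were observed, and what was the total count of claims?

n = 5 weeks with total 32 claims

Gamma–Poisson conjugacy: posterior shape = α + Σxᵢ, posterior rate = β + n.
Matching: Σxᵢ = 40 − 8 = 32 and n = 16 − 11 = 5.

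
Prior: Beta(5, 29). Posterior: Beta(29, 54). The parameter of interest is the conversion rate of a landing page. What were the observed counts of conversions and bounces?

24 conversions and 25 bounces

A Beta(α, β) prior with s successes and f failures in binomial data gives a Beta(α+s, β+f) posterior.
So s = 29 − 5 = 24 and f = 54 − 29 = 25.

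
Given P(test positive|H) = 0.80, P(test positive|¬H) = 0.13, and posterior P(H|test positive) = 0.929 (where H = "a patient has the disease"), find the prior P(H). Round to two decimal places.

In odds form, posterior odds = prior odds × likelihood ratio, so prior odds = posterior odds ÷ LR.
Posterior odds = 0.929/(1−0.929) = 13.0845. LR = 0.80/0.13 = 6.1538.
Prior odds = 13.0845/6.1538 = 2.1262, so P(H) = 2.1262/(1+2.1262) ≈ 0.68.

P(H) = 0.68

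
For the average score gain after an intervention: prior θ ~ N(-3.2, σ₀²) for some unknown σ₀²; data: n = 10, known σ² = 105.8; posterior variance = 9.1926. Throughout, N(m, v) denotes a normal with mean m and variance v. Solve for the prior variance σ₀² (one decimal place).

Posterior precision equals prior precision plus data precision: 1/σ_n² = 1/σ₀² + n/σ².
So 1/σ₀² = 1/9.1926 − 10/105.8 = 0.108783 − 0.094518 = 0.014265.
Hence σ₀² = 1/0.014265 ≈ 70.1.

σ₀² = 70.1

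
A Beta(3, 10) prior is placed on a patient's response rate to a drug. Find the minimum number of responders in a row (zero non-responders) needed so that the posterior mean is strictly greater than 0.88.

k = 71

After k responders and 0 non-responders the posterior is Beta(3+k, 10), with mean (3+k)/(3+10+k).
Set (3+k)/(13+k) > 0.88 and solve: k > (0.88·13 − 3)/(1 − 0.88) = 70.333.
The smallest integer exceeding 70.333 is 71, and checking k=71: (74)/(84) = 0.8810 > 0.88.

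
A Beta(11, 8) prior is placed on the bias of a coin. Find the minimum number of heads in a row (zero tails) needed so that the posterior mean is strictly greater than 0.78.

k = 18

After k heads and 0 tails the posterior is Beta(11+k, 8), with mean (11+k)/(11+8+k).
Set (11+k)/(19+k) > 0.78 and solve: k > (0.78·19 − 11)/(1 − 0.78) = 17.364.
The smallest integer exceeding 17.364 is 18.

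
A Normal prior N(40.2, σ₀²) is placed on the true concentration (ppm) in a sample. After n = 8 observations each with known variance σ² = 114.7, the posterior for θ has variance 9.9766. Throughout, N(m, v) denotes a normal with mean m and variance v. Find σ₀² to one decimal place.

σ₀² = 32.8

Posterior precision equals prior precision plus data precision: 1/σ_n² = 1/σ₀² + n/σ².
So 1/σ₀² = 1/9.9766 − 8/114.7 = 0.100235 − 0.069747 = 0.030488.
Hence σ₀² = 1/0.030488 ≈ 32.8.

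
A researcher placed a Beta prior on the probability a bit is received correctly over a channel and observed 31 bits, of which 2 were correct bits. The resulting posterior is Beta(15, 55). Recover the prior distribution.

Beta is conjugate to the binomial likelihood: posterior = Beta(α+s, β+f).
Subtract the data counts: 15−2=13, 55−29=26.

Beta(13, 26)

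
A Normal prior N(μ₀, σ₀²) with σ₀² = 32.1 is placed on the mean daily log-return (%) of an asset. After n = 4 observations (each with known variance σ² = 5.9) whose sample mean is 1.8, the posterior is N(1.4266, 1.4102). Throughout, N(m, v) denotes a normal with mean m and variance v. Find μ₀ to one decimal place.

μ₀ = -6.7

With known observation variance, the Normal–Normal posterior has precision τ_n = τ₀ + n/σ² and mean μ_n = (τ₀μ₀ + (n/σ²)x̄)/τ_n.
Here τ₀ = 1/32.1 = 0.031153 and τ_data = 4/5.9 = 0.677966, so τ_n = 0.709119.
Rearranging for μ₀: μ₀ = (μ_n·τ_n − τ_data·x̄)/τ₀ = (1.4266·0.709119 − 0.677966·1.8) / 0.031153 = -0.208710/0.031153 ≈ -6.7.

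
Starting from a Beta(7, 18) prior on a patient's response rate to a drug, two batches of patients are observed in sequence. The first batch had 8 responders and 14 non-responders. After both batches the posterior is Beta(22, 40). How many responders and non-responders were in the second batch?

7 responders and 8 non-responders

Sequential conjugate updates are equivalent to a single update on the pooled data, so total successes = posterior α − prior α and total failures = posterior β − prior β.
Total across both batches: 22−7=15 responders, 40−18=22 non-responders.
Subtract the first batch: 15−8=7 responders and 22−14=8 non-responders.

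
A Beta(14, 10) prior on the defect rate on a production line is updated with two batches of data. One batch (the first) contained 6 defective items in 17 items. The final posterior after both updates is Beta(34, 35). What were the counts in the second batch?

14 defective items and 14 good items

Because Beta–binomial updating is additive in the counts, the combined data contributed (α_post−α_prior, β_post−β_prior) successes and failures.
Total across both batches: 34−14=20 defective items, 35−10=25 good items.
Subtract the first batch: 20−6=14 defective items and 25−11=14 good items.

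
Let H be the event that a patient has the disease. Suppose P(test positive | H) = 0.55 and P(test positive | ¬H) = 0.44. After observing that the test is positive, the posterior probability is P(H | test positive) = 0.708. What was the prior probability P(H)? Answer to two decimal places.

Bayes' rule in odds form gives O(H|E) = O(H)·[P(E|H)/P(E|¬H)], hence O(H) = O(H|E)/LR.
Posterior odds = 0.708/(1−0.708) = 2.4247. LR = 0.55/0.44 = 1.2500.
Prior odds = 2.4247/1.2500 = 1.9398, so P(H) = 1.9398/(1+1.9398) ≈ 0.66.

P(H) = 0.66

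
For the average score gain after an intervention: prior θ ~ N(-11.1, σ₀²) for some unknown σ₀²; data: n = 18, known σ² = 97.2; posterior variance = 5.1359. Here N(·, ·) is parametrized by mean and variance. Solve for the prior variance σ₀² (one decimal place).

σ₀² = 105.0

Posterior precision equals prior precision plus data precision: 1/σ_n² = 1/σ₀² + n/σ².
So 1/σ₀² = 1/5.1359 − 18/97.2 = 0.194708 − 0.185185 = 0.009523.
Hence σ₀² = 1/0.009523 ≈ 105.0.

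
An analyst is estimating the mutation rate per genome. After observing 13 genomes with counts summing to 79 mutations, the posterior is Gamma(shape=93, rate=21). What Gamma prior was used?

Gamma(shape=14, rate=8)

A Gamma(α, β) prior (rate parametrization) on a Poisson rate with n observations summing to S gives posterior Gamma(α+S, β+n).
So α = 93 − 79 = 14 and β = 21 − 13 = 8.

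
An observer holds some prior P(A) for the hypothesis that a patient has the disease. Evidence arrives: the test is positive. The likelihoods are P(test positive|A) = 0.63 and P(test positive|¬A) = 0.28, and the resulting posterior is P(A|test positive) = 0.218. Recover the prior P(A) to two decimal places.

In odds form, posterior odds = prior odds × likelihood ratio, so prior odds = posterior odds ÷ LR.
Posterior odds = 0.218/(1−0.218) = 0.2788. LR = 0.63/0.28 = 2.2500.
Prior odds = 0.2788/2.2500 = 0.1239, so P(A) = 0.1239/(1+0.1239) ≈ 0.11.

P(A) = 0.11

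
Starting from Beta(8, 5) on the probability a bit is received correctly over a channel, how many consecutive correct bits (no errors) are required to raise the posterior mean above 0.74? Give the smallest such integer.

k = 7

After k correct bits and 0 errors the posterior is Beta(8+k, 5), with mean (8+k)/(8+5+k).
Set (8+k)/(13+k) > 0.74 and solve: k > (0.74·13 − 8)/(1 − 0.74) = 6.231.
The smallest integer exceeding 6.231 is 7, and checking k=7: (15)/(20) = 0.7500 > 0.74.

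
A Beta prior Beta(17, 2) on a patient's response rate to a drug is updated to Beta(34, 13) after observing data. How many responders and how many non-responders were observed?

Under Beta–binomial conjugacy the posterior parameters are (α+s, β+f).
Match parameters: s=34−17=17, f=13−2=11.

17 responders and 11 non-responders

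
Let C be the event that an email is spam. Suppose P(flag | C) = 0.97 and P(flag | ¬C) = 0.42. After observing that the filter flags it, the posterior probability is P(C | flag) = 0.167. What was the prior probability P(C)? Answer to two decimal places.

P(C) = 0.08

Bayes' rule in odds form gives O(C|E) = O(C)·[P(E|C)/P(E|¬C)], hence O(C) = O(C|E)/LR.
Posterior odds = 0.167/(1−0.167) = 0.2005. LR = 0.97/0.42 = 2.3095.
Prior odds = 0.2005/2.3095 = 0.0868, so P(C) = 0.0868/(1+0.0868) ≈ 0.08.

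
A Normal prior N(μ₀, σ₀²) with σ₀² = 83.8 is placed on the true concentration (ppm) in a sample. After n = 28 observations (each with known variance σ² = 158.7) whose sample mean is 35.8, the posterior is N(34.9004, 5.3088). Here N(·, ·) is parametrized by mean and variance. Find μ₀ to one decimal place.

With known observation variance, the Normal–Normal posterior has precision τ_n = τ₀ + n/σ² and mean μ_n = (τ₀μ₀ + (n/σ²)x̄)/τ_n.
Here τ₀ = 1/83.8 = 0.011933 and τ_data = 28/158.7 = 0.176434, so τ_n = 0.188367.
Rearranging for μ₀: μ₀ = (μ_n·τ_n − τ_data·x̄)/τ₀ = (34.9004·0.188367 − 0.176434·35.8) / 0.011933 = 0.257746/0.011933 ≈ 21.6.

μ₀ = 21.6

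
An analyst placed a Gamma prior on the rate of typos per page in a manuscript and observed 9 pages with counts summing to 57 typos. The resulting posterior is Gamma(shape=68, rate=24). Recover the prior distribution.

Gamma(shape=11, rate=15)

Gamma–Poisson conjugacy: posterior shape = α + Σxᵢ, posterior rate = β + n.
So α = 68 − 57 = 11 and β = 24 − 9 = 15.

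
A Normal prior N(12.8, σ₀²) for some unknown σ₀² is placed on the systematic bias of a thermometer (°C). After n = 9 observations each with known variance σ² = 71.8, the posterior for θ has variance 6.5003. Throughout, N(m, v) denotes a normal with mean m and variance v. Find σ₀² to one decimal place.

For the Normal–Normal model with known σ², precisions add: τ_n = τ₀ + n/σ².
So 1/σ₀² = 1/6.5003 − 9/71.8 = 0.153839 − 0.125348 = 0.028491.
Hence σ₀² = 1/0.028491 ≈ 35.1.

σ₀² = 35.1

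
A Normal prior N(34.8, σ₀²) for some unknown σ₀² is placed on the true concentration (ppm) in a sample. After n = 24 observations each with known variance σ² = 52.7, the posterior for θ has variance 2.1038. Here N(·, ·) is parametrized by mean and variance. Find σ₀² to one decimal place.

Posterior precision equals prior precision plus data precision: 1/σ_n² = 1/σ₀² + n/σ².
So 1/σ₀² = 1/2.1038 − 24/52.7 = 0.475330 − 0.455408 = 0.019922.
Hence σ₀² = 1/0.019922 ≈ 50.2.

σ₀² = 50.2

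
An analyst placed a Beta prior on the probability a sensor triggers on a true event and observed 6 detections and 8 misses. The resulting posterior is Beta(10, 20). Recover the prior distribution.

Under Beta–binomial conjugacy the posterior parameters are (a+s, b+f).
So a = 10 − 6 = 4 and b = 20 − 8 = 12.

Beta(4, 12)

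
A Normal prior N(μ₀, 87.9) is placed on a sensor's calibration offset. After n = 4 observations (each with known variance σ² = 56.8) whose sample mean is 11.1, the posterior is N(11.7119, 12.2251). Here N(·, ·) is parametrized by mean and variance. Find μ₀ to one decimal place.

μ₀ = 15.5

With known observation variance, the Normal–Normal posterior has precision τ_n = τ₀ + n/σ² and mean μ_n = (τ₀μ₀ + (n/σ²)x̄)/τ_n.
Here τ₀ = 1/87.9 = 0.011377 and τ_data = 4/56.8 = 0.070423, so τ_n = 0.081800.
Rearranging for μ₀: μ₀ = (μ_n·τ_n − τ_data·x̄)/τ₀ = (11.7119·0.081800 − 0.070423·11.1) / 0.011377 = 0.176338/0.011377 ≈ 15.5.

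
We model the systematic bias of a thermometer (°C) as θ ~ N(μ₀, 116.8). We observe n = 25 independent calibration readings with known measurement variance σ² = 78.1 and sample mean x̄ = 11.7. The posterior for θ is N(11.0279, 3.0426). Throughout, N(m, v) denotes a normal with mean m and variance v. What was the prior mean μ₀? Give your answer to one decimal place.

μ₀ = -14.1

The posterior mean is a precision-weighted average: μ_n = (τ₀μ₀ + τ_data·x̄)/(τ₀+τ_data), with τ₀=1/σ₀² and τ_data=n/σ².
Here τ₀ = 1/116.8 = 0.008562 and τ_data = 25/78.1 = 0.320102, so τ_n = 0.328664.
Rearranging for μ₀: μ₀ = (μ_n·τ_n − τ_data·x̄)/τ₀ = (11.0279·0.328664 − 0.320102·11.7) / 0.008562 = -0.120720/0.008562 ≈ -14.1.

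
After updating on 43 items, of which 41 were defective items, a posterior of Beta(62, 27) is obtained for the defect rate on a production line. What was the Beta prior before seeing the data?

Beta(21, 25)

A Beta(α, β) prior with s successes and f failures in binomial data gives a Beta(α+s, β+f) posterior.
Subtract the data counts: 62−41=21, 27−2=25.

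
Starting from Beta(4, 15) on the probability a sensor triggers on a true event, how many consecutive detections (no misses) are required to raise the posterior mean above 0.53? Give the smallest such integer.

After k detections and 0 misses the posterior is Beta(4+k, 15), with mean (4+k)/(4+15+k).
Set (4+k)/(19+k) > 0.53 and solve: k > (0.53·19 − 4)/(1 − 0.53) = 12.915.
The smallest integer exceeding 12.915 is 13, and checking k=13: (17)/(32) = 0.5312 > 0.53.

k = 13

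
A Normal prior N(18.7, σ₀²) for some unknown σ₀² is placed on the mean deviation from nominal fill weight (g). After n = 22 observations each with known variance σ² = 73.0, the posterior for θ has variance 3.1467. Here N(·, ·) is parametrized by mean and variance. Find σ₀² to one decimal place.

Posterior precision equals prior precision plus data precision: 1/σ_n² = 1/σ₀² + n/σ².
So 1/σ₀² = 1/3.1467 − 22/73.0 = 0.317793 − 0.301370 = 0.016423.
Hence σ₀² = 1/0.016423 ≈ 60.9.

σ₀² = 60.9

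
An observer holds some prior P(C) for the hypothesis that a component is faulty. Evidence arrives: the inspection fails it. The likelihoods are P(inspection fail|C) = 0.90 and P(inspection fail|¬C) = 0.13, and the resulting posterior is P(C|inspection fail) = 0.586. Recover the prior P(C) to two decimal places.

P(C) = 0.17

Bayes' rule in odds form gives O(C|E) = O(C)·[P(E|C)/P(E|¬C)], hence O(C) = O(C|E)/LR.
Posterior odds = 0.586/(1−0.586) = 1.4155. LR = 0.90/0.13 = 6.9231.
Prior odds = 1.4155/6.9231 = 0.2045, so P(C) = 0.2045/(1+0.2045) ≈ 0.17.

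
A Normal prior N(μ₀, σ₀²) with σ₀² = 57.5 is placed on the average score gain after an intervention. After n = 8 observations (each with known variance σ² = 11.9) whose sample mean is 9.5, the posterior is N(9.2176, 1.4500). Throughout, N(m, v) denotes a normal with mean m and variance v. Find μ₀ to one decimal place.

With known observation variance, the Normal–Normal posterior has precision τ_n = τ₀ + n/σ² and mean μ_n = (τ₀μ₀ + (n/σ²)x̄)/τ_n.
Here τ₀ = 1/57.5 = 0.017391 and τ_data = 8/11.9 = 0.672269, so τ_n = 0.689660.
Rearranging for μ₀: μ₀ = (μ_n·τ_n − τ_data·x̄)/τ₀ = (9.2176·0.689660 − 0.672269·9.5) / 0.017391 = -0.029545/0.017391 ≈ -1.7.

μ₀ = -1.7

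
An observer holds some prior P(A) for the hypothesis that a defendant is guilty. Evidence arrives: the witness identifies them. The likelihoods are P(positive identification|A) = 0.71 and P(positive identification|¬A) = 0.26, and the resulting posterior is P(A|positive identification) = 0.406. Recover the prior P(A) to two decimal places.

In odds form, posterior odds = prior odds × likelihood ratio, so prior odds = posterior odds ÷ LR.
Posterior odds = 0.406/(1−0.406) = 0.6835. LR = 0.71/0.26 = 2.7308.
Prior odds = 0.6835/2.7308 = 0.2503, so P(A) = 0.2503/(1+0.2503) ≈ 0.20.

P(A) = 0.20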